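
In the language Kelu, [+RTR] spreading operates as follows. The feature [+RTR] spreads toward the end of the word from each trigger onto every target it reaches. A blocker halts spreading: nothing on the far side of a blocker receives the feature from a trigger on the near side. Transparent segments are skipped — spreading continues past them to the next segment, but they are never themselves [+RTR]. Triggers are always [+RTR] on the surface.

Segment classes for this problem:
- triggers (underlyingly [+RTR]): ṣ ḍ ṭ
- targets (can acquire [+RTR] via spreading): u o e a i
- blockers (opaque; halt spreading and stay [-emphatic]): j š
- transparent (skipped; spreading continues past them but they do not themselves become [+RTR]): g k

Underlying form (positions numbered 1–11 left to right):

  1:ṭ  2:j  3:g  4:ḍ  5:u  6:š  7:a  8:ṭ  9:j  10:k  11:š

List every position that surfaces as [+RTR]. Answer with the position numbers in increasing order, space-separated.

1 4 5 8

From /ṭ/ at 1 rightward: 2 /j/ blocks.
From /ḍ/ at 4 rightward: 5 /u/ → [+RTR]; 6 /š/ blocks.
From /ṭ/ at 8 rightward: 9 /j/ blocks.
Target with no active source: position 7 stays [-emphatic].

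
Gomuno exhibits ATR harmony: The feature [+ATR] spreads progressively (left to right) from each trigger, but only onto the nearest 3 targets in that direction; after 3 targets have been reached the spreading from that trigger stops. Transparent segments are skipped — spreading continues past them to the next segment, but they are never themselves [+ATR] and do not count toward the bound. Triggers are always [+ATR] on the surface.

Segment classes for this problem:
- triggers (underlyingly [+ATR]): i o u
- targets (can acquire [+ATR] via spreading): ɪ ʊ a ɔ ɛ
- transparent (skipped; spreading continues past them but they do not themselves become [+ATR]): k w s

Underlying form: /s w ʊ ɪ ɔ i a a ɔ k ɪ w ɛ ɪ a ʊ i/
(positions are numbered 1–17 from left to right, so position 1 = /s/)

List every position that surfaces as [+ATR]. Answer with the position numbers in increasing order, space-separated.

6 7 8 9 17

From /i/ at 6 rightward: 7 /a/ → [+ATR]; 8 /a/ → [+ATR]; 9 /ɔ/ → [+ATR]; bound reached.
From /i/ at 17 rightward: word edge.
Targets with no active source: positions 3 4 5 11 13 14 15 16 stay [-ATR].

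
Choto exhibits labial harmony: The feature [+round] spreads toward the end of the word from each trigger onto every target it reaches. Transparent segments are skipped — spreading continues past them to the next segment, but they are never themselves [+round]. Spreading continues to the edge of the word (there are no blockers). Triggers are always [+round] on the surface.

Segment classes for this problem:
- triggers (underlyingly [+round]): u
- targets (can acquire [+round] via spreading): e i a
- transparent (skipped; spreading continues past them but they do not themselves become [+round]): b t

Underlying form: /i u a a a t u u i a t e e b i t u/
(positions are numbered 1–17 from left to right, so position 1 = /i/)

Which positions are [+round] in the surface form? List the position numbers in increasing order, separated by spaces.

From /u/ at 2 rightward: 3 /a/ → [+round]; 4 /a/ → [+round]; 5 /a/ → [+round]; 6 /t/ transparent; 7 /u/ is itself a trigger — this domain ends here.
From /u/ at 7 rightward: 8 /u/ is itself a trigger — this domain ends here.
From /u/ at 8 rightward: 9 /i/ → [+round]; 10 /a/ → [+round]; 11 /t/ transparent; 12 /e/ → [+round]; 13 /e/ → [+round]; 14 /b/ transparent; 15 /i/ → [+round]; 16 /t/ transparent; 17 /u/ is itself a trigger — this domain ends here.
From /u/ at 17 rightward: word edge.
Target with no active source: position 1 stays [-round].

2 3 4 5 7 8 9 10 12 13 15 17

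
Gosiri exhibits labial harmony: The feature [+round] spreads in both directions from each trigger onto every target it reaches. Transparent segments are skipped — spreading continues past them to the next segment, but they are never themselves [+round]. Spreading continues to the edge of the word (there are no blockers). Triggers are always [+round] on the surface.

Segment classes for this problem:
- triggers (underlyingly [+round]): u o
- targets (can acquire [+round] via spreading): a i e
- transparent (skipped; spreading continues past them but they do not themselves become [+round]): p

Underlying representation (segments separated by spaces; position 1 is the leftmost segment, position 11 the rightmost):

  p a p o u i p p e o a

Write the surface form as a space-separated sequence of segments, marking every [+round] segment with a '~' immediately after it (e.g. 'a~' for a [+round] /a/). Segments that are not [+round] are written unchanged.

p a~ p o~ u~ i~ p p e~ o~ a~

From /o/ at 4 rightward: 5 /u/ is itself a trigger — this domain ends here.
From /o/ at 4 leftward: 3 /p/ transparent; 2 /a/ → [+round]; 1 /p/ transparent; word edge.
From /u/ at 5 rightward: 6 /i/ → [+round]; 7 /p/ transparent; 8 /p/ transparent; 9 /e/ → [+round]; 10 /o/ is itself a trigger — this domain ends here.
From /u/ at 5 leftward: 4 /o/ is itself a trigger — this domain ends here.
From /o/ at 10 rightward: 11 /a/ → [+round]; word edge.
From /o/ at 10 leftward: 9 /e/ → [+round]; 8 /p/ transparent; 7 /p/ transparent; 6 /i/ → [+round]; 5 /u/ is itself a trigger — this domain ends here.
[+round] positions on the surface: 2 4 5 6 9 10 11.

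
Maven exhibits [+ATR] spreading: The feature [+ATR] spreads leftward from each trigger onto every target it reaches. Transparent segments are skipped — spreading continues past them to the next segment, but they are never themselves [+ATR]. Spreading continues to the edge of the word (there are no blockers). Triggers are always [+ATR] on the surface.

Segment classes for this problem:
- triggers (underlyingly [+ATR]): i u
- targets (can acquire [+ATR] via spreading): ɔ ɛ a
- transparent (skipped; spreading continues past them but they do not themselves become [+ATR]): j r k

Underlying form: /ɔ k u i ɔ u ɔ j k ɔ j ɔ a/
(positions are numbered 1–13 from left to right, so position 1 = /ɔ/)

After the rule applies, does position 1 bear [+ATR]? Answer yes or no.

yes

From /u/ at 3 leftward: 2 /k/ transparent; 1 /ɔ/ → [+ATR]; word edge.
From /i/ at 4 leftward: 3 /u/ is itself a trigger — this domain ends here.
From /u/ at 6 leftward: 5 /ɔ/ → [+ATR]; 4 /i/ is itself a trigger — this domain ends here.
Targets with no active source: positions 7 10 12 13 stay [-ATR].
[+ATR] positions on the surface: 1 3 4 5 6.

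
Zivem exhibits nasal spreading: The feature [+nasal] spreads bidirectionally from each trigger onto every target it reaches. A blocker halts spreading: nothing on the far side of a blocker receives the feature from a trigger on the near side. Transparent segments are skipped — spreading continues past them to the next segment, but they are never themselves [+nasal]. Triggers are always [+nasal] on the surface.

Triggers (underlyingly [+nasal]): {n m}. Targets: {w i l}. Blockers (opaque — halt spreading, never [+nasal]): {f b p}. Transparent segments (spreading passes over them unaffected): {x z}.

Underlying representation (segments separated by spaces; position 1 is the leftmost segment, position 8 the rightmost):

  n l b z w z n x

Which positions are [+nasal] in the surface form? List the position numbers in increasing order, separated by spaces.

1 2 5 7

From /n/ at 1 rightward: 2 /l/ → [+nasal]; 3 /b/ blocks.
From /n/ at 1 leftward: word edge.
From /n/ at 7 rightward: 8 /x/ transparent; word edge.
From /n/ at 7 leftward: 6 /z/ transparent; 5 /w/ → [+nasal]; 4 /z/ transparent; 3 /b/ blocks.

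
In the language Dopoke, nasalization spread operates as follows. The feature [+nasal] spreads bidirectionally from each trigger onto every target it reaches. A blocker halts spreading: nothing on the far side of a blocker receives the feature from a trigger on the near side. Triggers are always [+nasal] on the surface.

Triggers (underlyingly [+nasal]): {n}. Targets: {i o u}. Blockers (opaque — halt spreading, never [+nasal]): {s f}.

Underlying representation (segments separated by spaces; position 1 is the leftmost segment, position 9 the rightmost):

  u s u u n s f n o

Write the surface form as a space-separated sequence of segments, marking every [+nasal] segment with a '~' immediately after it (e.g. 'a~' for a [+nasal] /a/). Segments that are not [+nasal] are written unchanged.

From /n/ at 5 rightward: 6 /s/ blocks.
From /n/ at 5 leftward: 4 /u/ → [+nasal]; 3 /u/ → [+nasal]; 2 /s/ blocks.
From /n/ at 8 rightward: 9 /o/ → [+nasal]; word edge.
From /n/ at 8 leftward: 7 /f/ blocks.
Target with no active source: position 1 stays [-nasal].
[+nasal] positions on the surface: 3 4 5 8 9.

u s u~ u~ n~ s f n~ o~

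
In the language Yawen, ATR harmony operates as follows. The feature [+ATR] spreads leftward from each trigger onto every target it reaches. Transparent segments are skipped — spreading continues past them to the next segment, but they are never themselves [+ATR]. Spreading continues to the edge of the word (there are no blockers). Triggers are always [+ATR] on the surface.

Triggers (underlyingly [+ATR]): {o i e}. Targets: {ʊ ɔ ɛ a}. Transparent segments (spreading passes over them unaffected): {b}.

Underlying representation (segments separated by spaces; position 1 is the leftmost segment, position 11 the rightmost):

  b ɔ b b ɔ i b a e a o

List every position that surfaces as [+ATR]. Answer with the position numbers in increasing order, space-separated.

From /i/ at 6 leftward: 5 /ɔ/ → [+ATR]; 4 /b/ transparent; 3 /b/ transparent; 2 /ɔ/ → [+ATR]; 1 /b/ transparent; word edge.
From /e/ at 9 leftward: 8 /a/ → [+ATR]; 7 /b/ transparent; 6 /i/ is itself a trigger — this domain ends here.
From /o/ at 11 leftward: 10 /a/ → [+ATR]; 9 /e/ is itself a trigger — this domain ends here.

2 5 6 8 9 10 11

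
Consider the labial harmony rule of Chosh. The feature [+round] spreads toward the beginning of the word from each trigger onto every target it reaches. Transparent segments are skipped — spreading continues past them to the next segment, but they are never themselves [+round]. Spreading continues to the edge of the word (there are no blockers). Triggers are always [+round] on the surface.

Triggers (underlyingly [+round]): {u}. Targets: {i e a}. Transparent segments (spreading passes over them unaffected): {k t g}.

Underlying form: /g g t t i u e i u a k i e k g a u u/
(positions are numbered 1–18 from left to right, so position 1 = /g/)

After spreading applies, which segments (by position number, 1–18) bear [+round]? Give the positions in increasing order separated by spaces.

From /u/ at 6 leftward: 5 /i/ → [+round]; 4 /t/ transparent; 3 /t/ transparent; 2 /g/ transparent; 1 /g/ transparent; word edge.
From /u/ at 9 leftward: 8 /i/ → [+round]; 7 /e/ → [+round]; 6 /u/ is itself a trigger — this domain ends here.
From /u/ at 17 leftward: 16 /a/ → [+round]; 15 /g/ transparent; 14 /k/ transparent; 13 /e/ → [+round]; 12 /i/ → [+round]; 11 /k/ transparent; 10 /a/ → [+round]; 9 /u/ is itself a trigger — this domain ends here.
From /u/ at 18 leftward: 17 /u/ is itself a trigger — this domain ends here.

5 6 7 8 9 10 12 13 16 17 18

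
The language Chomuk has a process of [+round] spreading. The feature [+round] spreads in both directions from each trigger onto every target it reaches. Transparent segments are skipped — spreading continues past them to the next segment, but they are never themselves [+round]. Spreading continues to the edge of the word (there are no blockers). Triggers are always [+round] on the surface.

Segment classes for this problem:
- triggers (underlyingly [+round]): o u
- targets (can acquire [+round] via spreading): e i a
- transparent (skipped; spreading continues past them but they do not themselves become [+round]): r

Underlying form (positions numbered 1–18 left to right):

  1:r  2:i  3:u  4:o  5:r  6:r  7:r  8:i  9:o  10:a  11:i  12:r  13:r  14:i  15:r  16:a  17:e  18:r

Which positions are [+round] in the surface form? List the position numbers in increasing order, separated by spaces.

2 3 4 8 9 10 11 14 16 17

From /u/ at 3 rightward: 4 /o/ is itself a trigger — this domain ends here.
From /u/ at 3 leftward: 2 /i/ → [+round]; 1 /r/ transparent; word edge.
From /o/ at 4 rightward: 5 /r/ transparent; 6 /r/ transparent; 7 /r/ transparent; 8 /i/ → [+round]; 9 /o/ is itself a trigger — this domain ends here.
From /o/ at 4 leftward: 3 /u/ is itself a trigger — this domain ends here.
From /o/ at 9 rightward: 10 /a/ → [+round]; 11 /i/ → [+round]; 12 /r/ transparent; 13 /r/ transparent; 14 /i/ → [+round]; 15 /r/ transparent; 16 /a/ → [+round]; 17 /e/ → [+round]; 18 /r/ transparent; word edge.
From /o/ at 9 leftward: 8 /i/ → [+round]; 7 /r/ transparent; 6 /r/ transparent; 5 /r/ transparent; 4 /o/ is itself a trigger — this domain ends here.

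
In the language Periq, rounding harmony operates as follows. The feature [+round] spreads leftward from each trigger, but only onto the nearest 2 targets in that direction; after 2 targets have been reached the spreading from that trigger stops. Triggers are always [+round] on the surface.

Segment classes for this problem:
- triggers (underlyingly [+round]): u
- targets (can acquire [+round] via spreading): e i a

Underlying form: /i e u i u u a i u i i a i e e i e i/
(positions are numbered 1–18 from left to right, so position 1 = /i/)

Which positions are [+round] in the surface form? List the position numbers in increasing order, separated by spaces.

From /u/ at 3 leftward: 2 /e/ → [+round]; 1 /i/ → [+round]; bound reached.
From /u/ at 5 leftward: 4 /i/ → [+round]; 3 /u/ is itself a trigger — this domain ends here.
From /u/ at 6 leftward: 5 /u/ is itself a trigger — this domain ends here.
From /u/ at 9 leftward: 8 /i/ → [+round]; 7 /a/ → [+round]; bound reached.
Targets with no active source: positions 10 11 12 13 14 15 16 17 18 stay [-round].

1 2 3 4 5 6 7 8 9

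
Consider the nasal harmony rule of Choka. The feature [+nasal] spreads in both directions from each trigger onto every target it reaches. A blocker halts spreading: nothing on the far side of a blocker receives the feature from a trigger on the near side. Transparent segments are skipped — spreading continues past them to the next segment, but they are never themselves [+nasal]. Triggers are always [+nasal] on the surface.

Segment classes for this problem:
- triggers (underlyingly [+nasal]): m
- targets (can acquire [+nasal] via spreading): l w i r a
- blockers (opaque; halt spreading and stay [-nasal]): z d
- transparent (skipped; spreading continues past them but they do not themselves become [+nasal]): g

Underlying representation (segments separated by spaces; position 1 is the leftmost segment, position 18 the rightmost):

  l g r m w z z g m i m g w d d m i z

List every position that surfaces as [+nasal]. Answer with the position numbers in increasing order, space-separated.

From /m/ at 4 rightward: 5 /w/ → [+nasal]; 6 /z/ blocks.
From /m/ at 4 leftward: 3 /r/ → [+nasal]; 2 /g/ transparent; 1 /l/ → [+nasal]; word edge.
From /m/ at 9 rightward: 10 /i/ → [+nasal]; 11 /m/ is itself a trigger — this domain ends here.
From /m/ at 9 leftward: 8 /g/ transparent; 7 /z/ blocks.
From /m/ at 11 rightward: 12 /g/ transparent; 13 /w/ → [+nasal]; 14 /d/ blocks.
From /m/ at 11 leftward: 10 /i/ → [+nasal]; 9 /m/ is itself a trigger — this domain ends here.
From /m/ at 16 rightward: 17 /i/ → [+nasal]; 18 /z/ blocks.
From /m/ at 16 leftward: 15 /d/ blocks.

1 3 4 5 9 10 11 13 16 17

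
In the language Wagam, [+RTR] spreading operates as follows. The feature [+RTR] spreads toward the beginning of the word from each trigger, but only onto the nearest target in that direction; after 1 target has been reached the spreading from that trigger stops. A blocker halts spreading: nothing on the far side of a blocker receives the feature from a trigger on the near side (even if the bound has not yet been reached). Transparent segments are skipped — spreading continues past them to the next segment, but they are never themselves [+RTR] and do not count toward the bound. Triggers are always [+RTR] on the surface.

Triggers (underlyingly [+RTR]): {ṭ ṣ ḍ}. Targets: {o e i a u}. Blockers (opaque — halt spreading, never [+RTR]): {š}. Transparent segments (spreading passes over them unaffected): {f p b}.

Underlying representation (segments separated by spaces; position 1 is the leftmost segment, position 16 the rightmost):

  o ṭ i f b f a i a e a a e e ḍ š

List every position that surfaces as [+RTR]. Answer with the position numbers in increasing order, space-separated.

1 2 14 15

From /ṭ/ at 2 leftward: 1 /o/ → [+RTR]; bound reached.
From /ḍ/ at 15 leftward: 14 /e/ → [+RTR]; bound reached.
Targets with no active source: positions 3 7 8 9 10 11 12 13 stay [-emphatic].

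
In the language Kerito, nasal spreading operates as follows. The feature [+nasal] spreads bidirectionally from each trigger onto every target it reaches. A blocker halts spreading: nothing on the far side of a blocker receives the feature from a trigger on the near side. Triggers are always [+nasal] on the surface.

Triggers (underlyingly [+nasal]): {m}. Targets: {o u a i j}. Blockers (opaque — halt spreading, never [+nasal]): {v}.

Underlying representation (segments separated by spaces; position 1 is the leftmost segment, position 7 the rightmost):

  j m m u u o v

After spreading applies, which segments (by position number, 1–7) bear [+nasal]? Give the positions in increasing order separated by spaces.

1 2 3 4 5 6

From /m/ at 2 rightward: 3 /m/ is itself a trigger — this domain ends here.
From /m/ at 2 leftward: 1 /j/ → [+nasal]; word edge.
From /m/ at 3 rightward: 4 /u/ → [+nasal]; 5 /u/ → [+nasal]; 6 /o/ → [+nasal]; 7 /v/ blocks.
From /m/ at 3 leftward: 2 /m/ is itself a trigger — this domain ends here.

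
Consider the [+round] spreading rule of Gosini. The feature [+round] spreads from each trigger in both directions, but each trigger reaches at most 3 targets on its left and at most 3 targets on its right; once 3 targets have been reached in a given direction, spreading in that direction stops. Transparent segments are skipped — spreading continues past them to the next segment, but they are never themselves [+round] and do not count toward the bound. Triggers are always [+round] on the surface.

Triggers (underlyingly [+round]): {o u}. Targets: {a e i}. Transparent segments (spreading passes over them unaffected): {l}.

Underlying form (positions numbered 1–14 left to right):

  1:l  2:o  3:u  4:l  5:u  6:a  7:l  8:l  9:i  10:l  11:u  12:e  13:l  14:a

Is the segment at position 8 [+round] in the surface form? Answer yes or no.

From /o/ at 2 rightward: 3 /u/ is itself a trigger — this domain ends here.
From /o/ at 2 leftward: 1 /l/ transparent; word edge.
From /u/ at 3 rightward: 4 /l/ transparent; 5 /u/ is itself a trigger — this domain ends here.
From /u/ at 3 leftward: 2 /o/ is itself a trigger — this domain ends here.
From /u/ at 5 rightward: 6 /a/ → [+round]; 7 /l/ transparent; 8 /l/ transparent; 9 /i/ → [+round]; 10 /l/ transparent; 11 /u/ is itself a trigger — this domain ends here.
From /u/ at 5 leftward: 4 /l/ transparent; 3 /u/ is itself a trigger — this domain ends here.
From /u/ at 11 rightward: 12 /e/ → [+round]; 13 /l/ transparent; 14 /a/ → [+round]; word edge.
From /u/ at 11 leftward: 10 /l/ transparent; 9 /i/ → [+round]; 8 /l/ transparent; 7 /l/ transparent; 6 /a/ → [+round]; 5 /u/ is itself a trigger — this domain ends here.
[+round] positions on the surface: 2 3 5 6 9 11 12 14.

no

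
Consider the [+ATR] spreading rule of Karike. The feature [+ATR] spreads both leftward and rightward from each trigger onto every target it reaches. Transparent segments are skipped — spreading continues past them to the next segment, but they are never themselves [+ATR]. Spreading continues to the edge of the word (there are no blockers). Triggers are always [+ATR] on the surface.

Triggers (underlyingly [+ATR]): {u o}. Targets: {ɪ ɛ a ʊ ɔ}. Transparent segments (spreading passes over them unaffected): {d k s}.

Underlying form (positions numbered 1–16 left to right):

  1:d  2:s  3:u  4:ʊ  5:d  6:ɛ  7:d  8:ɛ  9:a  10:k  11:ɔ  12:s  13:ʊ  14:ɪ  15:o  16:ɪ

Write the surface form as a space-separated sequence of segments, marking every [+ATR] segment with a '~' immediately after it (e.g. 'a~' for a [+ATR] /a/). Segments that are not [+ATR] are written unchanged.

d s u~ ʊ~ d ɛ~ d ɛ~ a~ k ɔ~ s ʊ~ ɪ~ o~ ɪ~

From /u/ at 3 rightward: 4 /ʊ/ → [+ATR]; 5 /d/ transparent; 6 /ɛ/ → [+ATR]; 7 /d/ transparent; 8 /ɛ/ → [+ATR]; 9 /a/ → [+ATR]; 10 /k/ transparent; 11 /ɔ/ → [+ATR]; 12 /s/ transparent; 13 /ʊ/ → [+ATR]; 14 /ɪ/ → [+ATR]; 15 /o/ is itself a trigger — this domain ends here.
From /u/ at 3 leftward: 2 /s/ transparent; 1 /d/ transparent; word edge.
From /o/ at 15 rightward: 16 /ɪ/ → [+ATR]; word edge.
From /o/ at 15 leftward: 14 /ɪ/ → [+ATR]; 13 /ʊ/ → [+ATR]; 12 /s/ transparent; 11 /ɔ/ → [+ATR]; 10 /k/ transparent; 9 /a/ → [+ATR]; 8 /ɛ/ → [+ATR]; 7 /d/ transparent; 6 /ɛ/ → [+ATR]; 5 /d/ transparent; 4 /ʊ/ → [+ATR]; 3 /u/ is itself a trigger — this domain ends here.
[+ATR] positions on the surface: 3 4 6 8 9 11 13 14 15 16.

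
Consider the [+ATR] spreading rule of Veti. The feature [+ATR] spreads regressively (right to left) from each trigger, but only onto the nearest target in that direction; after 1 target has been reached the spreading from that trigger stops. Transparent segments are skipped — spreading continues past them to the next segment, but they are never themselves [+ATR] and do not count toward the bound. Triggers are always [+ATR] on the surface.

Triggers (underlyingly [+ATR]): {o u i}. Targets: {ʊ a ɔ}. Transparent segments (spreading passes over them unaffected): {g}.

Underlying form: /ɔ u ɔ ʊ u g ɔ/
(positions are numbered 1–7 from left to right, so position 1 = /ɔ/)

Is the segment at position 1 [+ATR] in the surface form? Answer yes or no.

yes

From /u/ at 2 leftward: 1 /ɔ/ → [+ATR]; bound reached.
From /u/ at 5 leftward: 4 /ʊ/ → [+ATR]; bound reached.
Targets with no active source: positions 3 7 stay [-ATR].
[+ATR] positions on the surface: 1 2 4 5.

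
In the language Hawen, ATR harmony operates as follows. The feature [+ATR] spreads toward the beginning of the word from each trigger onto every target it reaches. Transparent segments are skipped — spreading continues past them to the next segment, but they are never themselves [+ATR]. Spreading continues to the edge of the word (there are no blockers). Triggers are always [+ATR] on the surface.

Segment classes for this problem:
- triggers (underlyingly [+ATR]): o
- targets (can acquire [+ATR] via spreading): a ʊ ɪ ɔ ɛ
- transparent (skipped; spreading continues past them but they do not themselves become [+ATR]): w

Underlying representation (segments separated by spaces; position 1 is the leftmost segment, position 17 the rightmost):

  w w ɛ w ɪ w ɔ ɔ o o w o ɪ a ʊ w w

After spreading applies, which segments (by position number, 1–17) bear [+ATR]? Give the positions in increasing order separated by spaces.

From /o/ at 9 leftward: 8 /ɔ/ → [+ATR]; 7 /ɔ/ → [+ATR]; 6 /w/ transparent; 5 /ɪ/ → [+ATR]; 4 /w/ transparent; 3 /ɛ/ → [+ATR]; 2 /w/ transparent; 1 /w/ transparent; word edge.
From /o/ at 10 leftward: 9 /o/ is itself a trigger — this domain ends here.
From /o/ at 12 leftward: 11 /w/ transparent; 10 /o/ is itself a trigger — this domain ends here.
Targets with no active source: positions 13 14 15 stay [-ATR].

3 5 7 8 9 10 12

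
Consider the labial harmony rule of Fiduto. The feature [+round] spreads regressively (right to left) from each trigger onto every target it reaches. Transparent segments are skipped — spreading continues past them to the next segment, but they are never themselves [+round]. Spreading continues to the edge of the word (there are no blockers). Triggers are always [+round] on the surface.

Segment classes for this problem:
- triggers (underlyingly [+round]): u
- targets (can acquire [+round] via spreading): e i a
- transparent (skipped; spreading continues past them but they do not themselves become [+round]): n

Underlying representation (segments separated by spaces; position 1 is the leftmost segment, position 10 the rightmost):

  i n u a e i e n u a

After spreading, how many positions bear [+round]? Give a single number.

From /u/ at 3 leftward: 2 /n/ transparent; 1 /i/ → [+round]; word edge.
From /u/ at 9 leftward: 8 /n/ transparent; 7 /e/ → [+round]; 6 /i/ → [+round]; 5 /e/ → [+round]; 4 /a/ → [+round]; 3 /u/ is itself a trigger — this domain ends here.
Target with no active source: position 10 stays [-round].
[+round] positions on the surface: 1 3 4 5 6 7 9.

7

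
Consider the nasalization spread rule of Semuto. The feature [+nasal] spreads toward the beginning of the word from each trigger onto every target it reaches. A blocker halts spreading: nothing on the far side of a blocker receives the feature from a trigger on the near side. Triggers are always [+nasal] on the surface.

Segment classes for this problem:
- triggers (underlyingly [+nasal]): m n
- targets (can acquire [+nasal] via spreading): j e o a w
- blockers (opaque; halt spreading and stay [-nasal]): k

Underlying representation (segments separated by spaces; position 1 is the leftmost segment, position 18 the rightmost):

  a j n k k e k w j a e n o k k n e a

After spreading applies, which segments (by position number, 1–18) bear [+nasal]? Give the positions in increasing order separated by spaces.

From /n/ at 3 leftward: 2 /j/ → [+nasal]; 1 /a/ → [+nasal]; word edge.
From /n/ at 12 leftward: 11 /e/ → [+nasal]; 10 /a/ → [+nasal]; 9 /j/ → [+nasal]; 8 /w/ → [+nasal]; 7 /k/ blocks.
From /n/ at 16 leftward: 15 /k/ blocks.
Targets with no active source: positions 6 13 17 18 stay [-nasal].

1 2 3 8 9 10 11 12 16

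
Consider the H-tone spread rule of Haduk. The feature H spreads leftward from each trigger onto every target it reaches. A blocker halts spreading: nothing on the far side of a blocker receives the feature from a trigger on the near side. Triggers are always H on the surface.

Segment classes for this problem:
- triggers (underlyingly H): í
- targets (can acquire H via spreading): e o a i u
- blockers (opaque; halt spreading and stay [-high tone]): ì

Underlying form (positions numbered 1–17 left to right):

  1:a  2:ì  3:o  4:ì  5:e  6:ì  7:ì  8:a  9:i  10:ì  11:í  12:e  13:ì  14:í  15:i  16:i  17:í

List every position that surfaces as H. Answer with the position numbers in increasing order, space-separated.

11 14 15 16 17

From /í/ at 11 leftward: 10 /ì/ blocks.
From /í/ at 14 leftward: 13 /ì/ blocks.
From /í/ at 17 leftward: 16 /i/ → H; 15 /i/ → H; 14 /í/ is itself a trigger — this domain ends here.
Targets with no active source: positions 1 3 5 8 9 12 stay [-high tone].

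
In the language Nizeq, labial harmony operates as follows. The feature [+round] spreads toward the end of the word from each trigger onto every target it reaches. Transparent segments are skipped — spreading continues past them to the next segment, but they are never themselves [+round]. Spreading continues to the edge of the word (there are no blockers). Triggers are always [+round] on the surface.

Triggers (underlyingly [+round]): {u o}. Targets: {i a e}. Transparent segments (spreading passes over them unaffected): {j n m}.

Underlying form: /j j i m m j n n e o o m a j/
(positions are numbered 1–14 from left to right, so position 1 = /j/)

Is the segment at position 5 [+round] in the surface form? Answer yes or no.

From /o/ at 10 rightward: 11 /o/ is itself a trigger — this domain ends here.
From /o/ at 11 rightward: 12 /m/ transparent; 13 /a/ → [+round]; 14 /j/ transparent; word edge.
Targets with no active source: positions 3 9 stay [-round].
[+round] positions on the surface: 10 11 13.

no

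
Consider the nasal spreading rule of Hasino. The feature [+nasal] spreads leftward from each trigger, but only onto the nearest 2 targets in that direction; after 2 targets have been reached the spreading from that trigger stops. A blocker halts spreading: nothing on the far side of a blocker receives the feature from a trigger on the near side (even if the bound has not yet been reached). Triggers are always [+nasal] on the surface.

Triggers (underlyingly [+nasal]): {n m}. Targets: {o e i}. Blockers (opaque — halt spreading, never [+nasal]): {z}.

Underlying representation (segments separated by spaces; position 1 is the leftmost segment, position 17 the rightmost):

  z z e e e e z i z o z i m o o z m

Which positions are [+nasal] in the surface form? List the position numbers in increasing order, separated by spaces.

12 13 17

From /m/ at 13 leftward: 12 /i/ → [+nasal]; 11 /z/ blocks.
From /m/ at 17 leftward: 16 /z/ blocks.
Targets with no active source: positions 3 4 5 6 8 10 14 15 stay [-nasal].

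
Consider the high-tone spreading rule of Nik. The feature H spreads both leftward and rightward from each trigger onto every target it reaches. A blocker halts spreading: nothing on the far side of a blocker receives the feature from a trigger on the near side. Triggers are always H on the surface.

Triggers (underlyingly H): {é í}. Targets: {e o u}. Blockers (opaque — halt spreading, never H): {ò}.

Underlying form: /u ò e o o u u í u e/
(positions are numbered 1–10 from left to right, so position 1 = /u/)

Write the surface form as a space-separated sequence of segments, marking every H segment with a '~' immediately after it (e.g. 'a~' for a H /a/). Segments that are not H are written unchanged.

From /í/ at 8 rightward: 9 /u/ → H; 10 /e/ → H; word edge.
From /í/ at 8 leftward: 7 /u/ → H; 6 /u/ → H; 5 /o/ → H; 4 /o/ → H; 3 /e/ → H; 2 /ò/ blocks.
Target with no active source: position 1 stays [-high tone].
H positions on the surface: 3 4 5 6 7 8 9 10.

u ò e~ o~ o~ u~ u~ í~ u~ e~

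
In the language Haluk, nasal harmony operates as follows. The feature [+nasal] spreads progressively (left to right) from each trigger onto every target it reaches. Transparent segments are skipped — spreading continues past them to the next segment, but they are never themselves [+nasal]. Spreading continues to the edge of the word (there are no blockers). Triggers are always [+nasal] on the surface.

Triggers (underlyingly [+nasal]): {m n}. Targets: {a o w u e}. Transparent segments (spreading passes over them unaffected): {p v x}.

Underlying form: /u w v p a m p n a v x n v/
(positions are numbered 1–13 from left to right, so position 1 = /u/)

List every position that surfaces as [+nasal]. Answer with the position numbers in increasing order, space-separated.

From /m/ at 6 rightward: 7 /p/ transparent; 8 /n/ is itself a trigger — this domain ends here.
From /n/ at 8 rightward: 9 /a/ → [+nasal]; 10 /v/ transparent; 11 /x/ transparent; 12 /n/ is itself a trigger — this domain ends here.
From /n/ at 12 rightward: 13 /v/ transparent; word edge.
Targets with no active source: positions 1 2 5 stay [-nasal].

6 8 9 12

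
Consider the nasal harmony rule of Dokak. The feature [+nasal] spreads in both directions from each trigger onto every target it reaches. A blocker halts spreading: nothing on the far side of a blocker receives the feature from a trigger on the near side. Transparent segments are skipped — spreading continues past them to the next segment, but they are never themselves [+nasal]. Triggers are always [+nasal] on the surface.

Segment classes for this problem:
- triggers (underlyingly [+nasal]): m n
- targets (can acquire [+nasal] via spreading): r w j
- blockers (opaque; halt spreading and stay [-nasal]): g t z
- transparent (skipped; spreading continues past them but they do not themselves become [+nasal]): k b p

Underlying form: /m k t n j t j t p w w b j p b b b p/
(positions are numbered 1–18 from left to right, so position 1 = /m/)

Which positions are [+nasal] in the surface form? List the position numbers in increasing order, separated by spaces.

1 4 5

From /m/ at 1 rightward: 2 /k/ transparent; 3 /t/ blocks.
From /m/ at 1 leftward: word edge.
From /n/ at 4 rightward: 5 /j/ → [+nasal]; 6 /t/ blocks.
From /n/ at 4 leftward: 3 /t/ blocks.
Targets with no active source: positions 7 10 11 13 stay [-nasal].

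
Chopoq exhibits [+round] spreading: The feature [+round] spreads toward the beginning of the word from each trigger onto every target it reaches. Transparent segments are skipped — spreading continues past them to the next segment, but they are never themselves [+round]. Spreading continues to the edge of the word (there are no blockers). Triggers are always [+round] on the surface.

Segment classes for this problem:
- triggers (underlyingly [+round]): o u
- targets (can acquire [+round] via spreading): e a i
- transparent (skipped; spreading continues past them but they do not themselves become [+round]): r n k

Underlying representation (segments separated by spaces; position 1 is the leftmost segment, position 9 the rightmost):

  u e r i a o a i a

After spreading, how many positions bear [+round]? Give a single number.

From /u/ at 1 leftward: word edge.
From /o/ at 6 leftward: 5 /a/ → [+round]; 4 /i/ → [+round]; 3 /r/ transparent; 2 /e/ → [+round]; 1 /u/ is itself a trigger — this domain ends here.
Targets with no active source: positions 7 8 9 stay [-round].
[+round] positions on the surface: 1 2 4 5 6.

5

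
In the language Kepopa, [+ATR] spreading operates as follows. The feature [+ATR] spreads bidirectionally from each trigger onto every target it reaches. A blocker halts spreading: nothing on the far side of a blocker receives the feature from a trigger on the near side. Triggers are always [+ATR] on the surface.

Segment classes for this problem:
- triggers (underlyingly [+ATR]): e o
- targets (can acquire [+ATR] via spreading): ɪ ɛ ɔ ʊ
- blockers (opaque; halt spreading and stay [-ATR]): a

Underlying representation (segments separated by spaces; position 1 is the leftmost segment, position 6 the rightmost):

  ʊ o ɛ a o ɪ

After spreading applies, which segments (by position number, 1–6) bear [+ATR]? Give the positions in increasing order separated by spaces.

1 2 3 5 6

From /o/ at 2 rightward: 3 /ɛ/ → [+ATR]; 4 /a/ blocks.
From /o/ at 2 leftward: 1 /ʊ/ → [+ATR]; word edge.
From /o/ at 5 rightward: 6 /ɪ/ → [+ATR]; word edge.
From /o/ at 5 leftward: 4 /a/ blocks.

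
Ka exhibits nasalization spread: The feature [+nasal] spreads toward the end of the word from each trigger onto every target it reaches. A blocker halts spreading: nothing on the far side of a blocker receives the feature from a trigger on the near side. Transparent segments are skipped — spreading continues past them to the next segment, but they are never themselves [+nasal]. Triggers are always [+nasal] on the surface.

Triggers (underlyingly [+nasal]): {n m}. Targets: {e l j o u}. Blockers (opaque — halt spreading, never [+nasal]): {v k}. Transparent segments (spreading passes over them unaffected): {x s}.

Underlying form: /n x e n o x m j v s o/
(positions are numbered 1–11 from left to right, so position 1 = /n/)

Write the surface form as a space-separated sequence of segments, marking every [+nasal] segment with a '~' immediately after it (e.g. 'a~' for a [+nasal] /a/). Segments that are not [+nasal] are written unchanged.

From /n/ at 1 rightward: 2 /x/ transparent; 3 /e/ → [+nasal]; 4 /n/ is itself a trigger — this domain ends here.
From /n/ at 4 rightward: 5 /o/ → [+nasal]; 6 /x/ transparent; 7 /m/ is itself a trigger — this domain ends here.
From /m/ at 7 rightward: 8 /j/ → [+nasal]; 9 /v/ blocks.
Target with no active source: position 11 stays [-nasal].
[+nasal] positions on the surface: 1 3 4 5 7 8.

n~ x e~ n~ o~ x m~ j~ v s o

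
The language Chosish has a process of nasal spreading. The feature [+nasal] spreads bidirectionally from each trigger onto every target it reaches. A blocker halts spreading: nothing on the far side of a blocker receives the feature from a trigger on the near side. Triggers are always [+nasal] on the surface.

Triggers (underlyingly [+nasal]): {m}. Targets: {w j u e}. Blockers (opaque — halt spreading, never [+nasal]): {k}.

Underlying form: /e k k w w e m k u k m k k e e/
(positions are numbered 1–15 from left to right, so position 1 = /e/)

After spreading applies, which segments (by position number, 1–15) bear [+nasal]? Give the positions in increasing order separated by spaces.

4 5 6 7 11

From /m/ at 7 rightward: 8 /k/ blocks.
From /m/ at 7 leftward: 6 /e/ → [+nasal]; 5 /w/ → [+nasal]; 4 /w/ → [+nasal]; 3 /k/ blocks.
From /m/ at 11 rightward: 12 /k/ blocks.
From /m/ at 11 leftward: 10 /k/ blocks.
Targets with no active source: positions 1 9 14 15 stay [-nasal].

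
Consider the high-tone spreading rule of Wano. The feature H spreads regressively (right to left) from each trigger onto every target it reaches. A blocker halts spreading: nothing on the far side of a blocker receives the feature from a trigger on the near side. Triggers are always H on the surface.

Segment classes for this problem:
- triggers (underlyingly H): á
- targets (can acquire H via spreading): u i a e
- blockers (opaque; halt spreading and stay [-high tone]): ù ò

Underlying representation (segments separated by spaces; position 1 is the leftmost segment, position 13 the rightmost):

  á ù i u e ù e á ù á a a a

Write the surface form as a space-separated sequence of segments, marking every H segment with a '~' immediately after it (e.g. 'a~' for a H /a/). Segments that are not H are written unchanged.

From /á/ at 1 leftward: word edge.
From /á/ at 8 leftward: 7 /e/ → H; 6 /ù/ blocks.
From /á/ at 10 leftward: 9 /ù/ blocks.
Targets with no active source: positions 3 4 5 11 12 13 stay [-high tone].
H positions on the surface: 1 7 8 10.

á~ ù i u e ù e~ á~ ù á~ a a a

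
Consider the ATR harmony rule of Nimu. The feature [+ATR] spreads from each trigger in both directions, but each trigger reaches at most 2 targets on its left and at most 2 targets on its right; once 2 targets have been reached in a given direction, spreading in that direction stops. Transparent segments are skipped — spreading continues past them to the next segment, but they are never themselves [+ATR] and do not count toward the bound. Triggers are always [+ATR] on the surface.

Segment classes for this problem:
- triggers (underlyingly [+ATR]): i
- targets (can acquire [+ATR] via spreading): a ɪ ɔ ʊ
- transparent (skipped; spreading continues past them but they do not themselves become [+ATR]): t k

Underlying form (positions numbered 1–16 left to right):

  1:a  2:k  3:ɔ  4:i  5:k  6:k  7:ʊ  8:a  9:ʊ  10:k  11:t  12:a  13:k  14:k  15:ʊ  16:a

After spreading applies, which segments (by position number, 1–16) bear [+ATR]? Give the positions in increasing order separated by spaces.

1 3 4 7 8

From /i/ at 4 rightward: 5 /k/ transparent; 6 /k/ transparent; 7 /ʊ/ → [+ATR]; 8 /a/ → [+ATR]; bound reached.
From /i/ at 4 leftward: 3 /ɔ/ → [+ATR]; 2 /k/ transparent; 1 /a/ → [+ATR]; bound reached.
Targets with no active source: positions 9 12 15 16 stay [-ATR].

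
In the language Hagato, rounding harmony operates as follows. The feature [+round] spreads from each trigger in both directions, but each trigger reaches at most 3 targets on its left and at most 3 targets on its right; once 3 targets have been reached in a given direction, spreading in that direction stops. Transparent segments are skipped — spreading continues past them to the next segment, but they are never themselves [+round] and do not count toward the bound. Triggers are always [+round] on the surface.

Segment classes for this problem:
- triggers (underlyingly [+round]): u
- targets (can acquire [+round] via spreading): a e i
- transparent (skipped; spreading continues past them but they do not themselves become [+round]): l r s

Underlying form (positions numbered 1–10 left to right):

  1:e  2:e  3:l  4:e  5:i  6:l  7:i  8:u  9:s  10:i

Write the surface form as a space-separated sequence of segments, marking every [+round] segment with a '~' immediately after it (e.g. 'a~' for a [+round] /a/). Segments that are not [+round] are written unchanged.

From /u/ at 8 rightward: 9 /s/ transparent; 10 /i/ → [+round]; word edge.
From /u/ at 8 leftward: 7 /i/ → [+round]; 6 /l/ transparent; 5 /i/ → [+round]; 4 /e/ → [+round]; bound reached.
Targets with no active source: positions 1 2 stay [-round].
[+round] positions on the surface: 4 5 7 8 10.

e e l e~ i~ l i~ u~ s i~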